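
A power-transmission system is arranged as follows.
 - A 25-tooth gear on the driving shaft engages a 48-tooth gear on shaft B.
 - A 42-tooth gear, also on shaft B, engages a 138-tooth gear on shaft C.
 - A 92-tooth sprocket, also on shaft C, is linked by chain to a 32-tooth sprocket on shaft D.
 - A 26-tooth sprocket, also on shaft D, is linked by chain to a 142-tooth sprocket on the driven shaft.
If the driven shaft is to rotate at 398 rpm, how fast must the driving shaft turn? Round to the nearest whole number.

4770 rpm

Overall ratio R = 1.92 × 3.2857 × 0.34783 × 5.4615 = 11.984.
Required input speed = output speed × R = 398 × 11.984 = 4769.7 rpm.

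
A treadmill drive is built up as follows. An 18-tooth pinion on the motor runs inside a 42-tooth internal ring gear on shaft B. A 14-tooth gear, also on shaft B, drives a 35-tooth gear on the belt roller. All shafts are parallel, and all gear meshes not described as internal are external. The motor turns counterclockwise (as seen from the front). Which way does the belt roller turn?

clockwise

the motor → shaft B: internal mesh, same direction → CCW.
shaft B → the belt roller: external mesh, 1 reversal → CW.
1 reversal in total — an odd number — so the belt roller turns opposite to the motor.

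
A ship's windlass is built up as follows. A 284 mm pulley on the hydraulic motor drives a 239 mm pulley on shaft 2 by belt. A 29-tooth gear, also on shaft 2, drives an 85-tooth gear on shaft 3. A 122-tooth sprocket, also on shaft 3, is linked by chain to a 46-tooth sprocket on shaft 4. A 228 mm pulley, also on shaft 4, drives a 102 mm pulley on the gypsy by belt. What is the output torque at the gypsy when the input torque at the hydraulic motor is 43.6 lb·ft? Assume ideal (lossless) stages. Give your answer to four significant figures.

Belt: ratio = 239/284 = 0.84155; torque at shaft 2 = 43.6 × 0.84155 = 36.692 lb·ft.
Gear mesh: ratio = 85/29 = 2.931; torque at shaft 3 = 36.692 × 2.931 = 107.54 lb·ft.
Chain: ratio = 46/122 = 0.37705; torque at shaft 4 = 107.54 × 0.37705 = 40.549 lb·ft.
Belt: ratio = 102/228 = 0.44737; torque at the gypsy = 40.549 × 0.44737 = 18.141 lb·ft.

18.14 lb·ft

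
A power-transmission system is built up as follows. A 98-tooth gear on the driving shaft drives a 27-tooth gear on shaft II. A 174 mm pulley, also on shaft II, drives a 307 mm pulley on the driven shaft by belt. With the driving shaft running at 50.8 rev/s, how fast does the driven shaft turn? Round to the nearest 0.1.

gear mesh 27/98 = 0.27551 → 50.8/0.27551 = 184.39 rev/s
belt 307/174 = 1.7644 → 184.39/1.7644 = 104.5 rev/s

104.5 rev/s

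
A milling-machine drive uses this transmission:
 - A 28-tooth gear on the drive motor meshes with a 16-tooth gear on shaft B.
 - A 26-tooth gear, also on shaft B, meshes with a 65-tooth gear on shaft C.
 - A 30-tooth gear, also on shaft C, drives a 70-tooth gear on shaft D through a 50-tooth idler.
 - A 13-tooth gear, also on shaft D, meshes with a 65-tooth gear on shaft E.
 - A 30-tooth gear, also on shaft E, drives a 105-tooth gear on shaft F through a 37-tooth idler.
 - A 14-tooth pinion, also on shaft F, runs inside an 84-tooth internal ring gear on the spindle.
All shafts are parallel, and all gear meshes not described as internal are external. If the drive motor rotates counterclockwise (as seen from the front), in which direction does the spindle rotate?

clockwise

the drive motor → shaft B: external mesh, 1 reversal → CW.
shaft B → shaft C: external mesh, 1 reversal → CCW.
shaft C → shaft D: driver → idler → driven is 2 external meshes, 2 reversals → CCW.
shaft D → shaft E: external mesh, 1 reversal → CW.
shaft E → shaft F: driver → idler → driven is 2 external meshes, 2 reversals → CW.
shaft F → the spindle: internal mesh, same direction → CW.
7 reversals in total — an odd number — so the spindle turns opposite to the drive motor.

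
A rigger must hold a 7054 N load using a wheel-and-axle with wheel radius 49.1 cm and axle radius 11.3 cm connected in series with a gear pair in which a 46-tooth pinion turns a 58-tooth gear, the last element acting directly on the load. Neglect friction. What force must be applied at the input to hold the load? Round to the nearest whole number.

1288 N

Wheel-and-axle MA = R/r = 49.1/11.3 = 4.3451.
Gear pair MA = 58/46 = 1.2609.
Combined ideal MA = 4.3451 × 1.2609 = 5.4786.
Effort = load / MA = 7054 / 5.4786 = 1287.5 N.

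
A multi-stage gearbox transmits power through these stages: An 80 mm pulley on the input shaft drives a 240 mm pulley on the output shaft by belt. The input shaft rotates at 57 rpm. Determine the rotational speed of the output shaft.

19 rpm

the input shaft → the output shaft (belt, 240/80): 57 ÷ 3 = 19 rpm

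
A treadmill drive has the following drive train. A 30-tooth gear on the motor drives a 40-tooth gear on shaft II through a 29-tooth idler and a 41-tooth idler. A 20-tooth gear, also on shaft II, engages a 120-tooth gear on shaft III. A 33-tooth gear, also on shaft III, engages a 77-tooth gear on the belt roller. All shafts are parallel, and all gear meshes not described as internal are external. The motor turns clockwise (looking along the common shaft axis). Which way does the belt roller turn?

anticlockwise

the motor → shaft II: driver → idler → idler → driven is 3 external meshes, 3 reversals → CCW.
shaft II → shaft III: external mesh, 1 reversal → CW.
shaft III → the belt roller: external mesh, 1 reversal → CCW.
5 reversals in total — an odd number — so the belt roller turns opposite to the motor.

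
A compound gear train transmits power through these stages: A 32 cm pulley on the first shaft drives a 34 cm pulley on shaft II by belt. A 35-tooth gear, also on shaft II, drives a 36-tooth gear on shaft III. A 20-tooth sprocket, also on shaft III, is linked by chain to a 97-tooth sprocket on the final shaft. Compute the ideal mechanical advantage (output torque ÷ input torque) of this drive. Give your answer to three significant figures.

5.30

Each stage contributes driven/driver: belt 34/32 = 1.0625, gear mesh 36/35 = 1.0286, chain 97/20 = 4.85.
Overall: 1.0625 × 1.0286 × 4.85 = 5.3004.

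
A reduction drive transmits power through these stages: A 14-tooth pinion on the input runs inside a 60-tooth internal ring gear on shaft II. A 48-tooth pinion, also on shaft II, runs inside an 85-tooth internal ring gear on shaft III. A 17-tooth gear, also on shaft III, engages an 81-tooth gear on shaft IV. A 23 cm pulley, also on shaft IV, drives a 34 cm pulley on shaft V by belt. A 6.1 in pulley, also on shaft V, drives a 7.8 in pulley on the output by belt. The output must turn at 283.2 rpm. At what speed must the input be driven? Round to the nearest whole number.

19357 rpm

Overall ratio R = 4.2857 × 1.7708 × 4.7647 × 1.4783 × 1.2787 = 68.352.
Required input speed = output speed × R = 283.2 × 68.352 = 19357 rpm.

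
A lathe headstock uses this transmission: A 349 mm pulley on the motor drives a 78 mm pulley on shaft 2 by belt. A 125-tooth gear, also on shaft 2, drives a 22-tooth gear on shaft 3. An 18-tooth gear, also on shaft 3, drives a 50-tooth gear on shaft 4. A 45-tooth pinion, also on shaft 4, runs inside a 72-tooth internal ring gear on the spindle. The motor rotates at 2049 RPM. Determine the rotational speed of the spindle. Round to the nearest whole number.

11720 RPM

the motor → shaft 2 (belt, 78/349): 2049 ÷ 0.2235 = 9168 RPM
shaft 2 → shaft 3 (gear mesh, 22/125): 9168 ÷ 0.176 = 52091 RPM
shaft 3 → shaft 4 (gear mesh, 50/18): 52091 ÷ 2.7778 = 18753 RPM
shaft 4 → the spindle (internal gear, 72/45): 18753 ÷ 1.6 = 11720 RPM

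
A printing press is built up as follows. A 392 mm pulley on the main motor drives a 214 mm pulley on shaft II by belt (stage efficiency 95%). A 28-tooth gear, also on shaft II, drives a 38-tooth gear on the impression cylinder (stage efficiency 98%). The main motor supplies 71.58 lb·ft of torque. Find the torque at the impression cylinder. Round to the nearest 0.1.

49.4 lb·ft

After the belt (214/392): 71.58 × 0.54592 × 0.95 = 37.123 lb·ft
After the gear mesh (38/28): 37.123 × 1.3571 × 0.98 = 49.374 lb·ft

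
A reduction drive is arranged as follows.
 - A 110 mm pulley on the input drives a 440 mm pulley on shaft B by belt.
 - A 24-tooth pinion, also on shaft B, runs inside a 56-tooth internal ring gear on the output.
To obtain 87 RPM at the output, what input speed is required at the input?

812 RPM

Overall ratio R = 4 × 2.3333 = 9.3333.
Required input speed = output speed × R = 87 × 9.3333 = 812 RPM.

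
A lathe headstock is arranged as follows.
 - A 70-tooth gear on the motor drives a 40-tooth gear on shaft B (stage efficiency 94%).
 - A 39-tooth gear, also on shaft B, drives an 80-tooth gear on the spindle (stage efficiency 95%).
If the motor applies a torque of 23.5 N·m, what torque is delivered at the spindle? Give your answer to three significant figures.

24.6 N·m

gear mesh 40/70 = 0.57143 → τ = 23.5·0.57143·0.94 = 12.623 N·m
gear mesh 80/39 = 2.0513 → τ = 12.623·2.0513·0.95 = 24.598 N·m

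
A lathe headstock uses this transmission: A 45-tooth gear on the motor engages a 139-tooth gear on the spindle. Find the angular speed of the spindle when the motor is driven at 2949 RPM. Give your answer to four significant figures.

954.7 RPM

the motor → the spindle (gear mesh, 139/45): 2949 ÷ 3.0889 = 954.71 RPM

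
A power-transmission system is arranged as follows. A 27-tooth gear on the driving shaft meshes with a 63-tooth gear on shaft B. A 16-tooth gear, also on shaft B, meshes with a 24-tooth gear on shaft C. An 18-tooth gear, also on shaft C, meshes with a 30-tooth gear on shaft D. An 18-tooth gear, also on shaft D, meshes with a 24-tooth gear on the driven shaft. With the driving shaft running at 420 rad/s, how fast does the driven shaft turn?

54 rad/s

the driving shaft → shaft B (gear mesh, 63/27): 420 ÷ 2.3333 = 180 rad/s
shaft B → shaft C (gear mesh, 24/16): 180 ÷ 1.5 = 120 rad/s
shaft C → shaft D (gear mesh, 30/18): 120 ÷ 1.6667 = 72 rad/s
shaft D → the driven shaft (gear mesh, 24/18): 72 ÷ 1.3333 = 54 rad/s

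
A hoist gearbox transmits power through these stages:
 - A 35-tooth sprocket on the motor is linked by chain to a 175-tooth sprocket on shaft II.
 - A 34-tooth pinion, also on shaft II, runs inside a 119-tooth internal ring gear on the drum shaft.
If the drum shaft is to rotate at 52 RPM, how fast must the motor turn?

Overall ratio R = 5 × 3.5 = 17.5.
Required input speed = output speed × R = 52 × 17.5 = 910 RPM.

910 RPM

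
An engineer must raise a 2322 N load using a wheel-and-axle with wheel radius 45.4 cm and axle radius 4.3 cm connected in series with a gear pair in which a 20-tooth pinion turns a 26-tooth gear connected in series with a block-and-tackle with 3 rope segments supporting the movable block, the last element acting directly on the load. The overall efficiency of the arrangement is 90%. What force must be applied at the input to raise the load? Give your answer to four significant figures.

62.66 N

Wheel-and-axle MA = R/r = 45.4/4.3 = 10.558.
Gear pair MA = 26/20 = 1.3.
Block-and-tackle MA = number of supporting rope parts = 3.
Combined ideal MA = 10.558 × 1.3 × 3 = 41.177.
Actual MA = 41.177 × 0.90 = 37.059.
Effort = load / actual MA = 2322 / 37.059 = 62.657 N.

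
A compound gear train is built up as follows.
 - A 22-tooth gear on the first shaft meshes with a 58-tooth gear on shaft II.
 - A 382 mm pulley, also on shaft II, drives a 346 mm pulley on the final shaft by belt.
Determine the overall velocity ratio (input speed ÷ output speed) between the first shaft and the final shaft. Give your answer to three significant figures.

2.39

Each stage contributes driven/driver: gear mesh 58/22 = 2.6364, belt 346/382 = 0.90576.
Overall: 2.6364 × 0.90576 = 2.3879.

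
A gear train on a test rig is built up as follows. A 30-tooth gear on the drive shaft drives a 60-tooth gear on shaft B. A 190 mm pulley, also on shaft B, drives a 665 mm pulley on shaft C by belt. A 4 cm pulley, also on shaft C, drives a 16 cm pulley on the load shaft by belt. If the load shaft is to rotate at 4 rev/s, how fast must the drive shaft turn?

112 rev/s

Overall ratio R = 2 × 3.5 × 4 = 28.
Required input speed = output speed × R = 4 × 28 = 112 rev/s.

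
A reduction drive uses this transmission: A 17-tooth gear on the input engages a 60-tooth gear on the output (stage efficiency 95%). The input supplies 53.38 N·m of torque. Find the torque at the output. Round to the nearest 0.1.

gear mesh 60/17 = 3.5294 → τ = 53.38·3.5294·0.95 = 178.98 N·m

179.0 N·m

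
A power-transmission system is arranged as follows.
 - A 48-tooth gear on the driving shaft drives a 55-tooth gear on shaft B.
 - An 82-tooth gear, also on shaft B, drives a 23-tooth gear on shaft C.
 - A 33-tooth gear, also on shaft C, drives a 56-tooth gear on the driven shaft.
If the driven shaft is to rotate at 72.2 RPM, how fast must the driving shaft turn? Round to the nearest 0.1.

39.4 RPM

Overall ratio R = 1.1458 × 0.28049 × 1.697 = 0.54539.
Required input speed = output speed × R = 72.2 × 0.54539 = 39.377 RPM.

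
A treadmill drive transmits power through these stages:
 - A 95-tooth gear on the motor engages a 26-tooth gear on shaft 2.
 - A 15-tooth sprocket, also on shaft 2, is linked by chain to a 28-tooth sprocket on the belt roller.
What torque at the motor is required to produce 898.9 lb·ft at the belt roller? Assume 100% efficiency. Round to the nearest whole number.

1760 lb·ft

Overall ratio R = 0.27368 × 1.8667 = 0.51088.
Input torque = output torque / R = 898.9 / 0.51088 = 1759.5 lb·ft.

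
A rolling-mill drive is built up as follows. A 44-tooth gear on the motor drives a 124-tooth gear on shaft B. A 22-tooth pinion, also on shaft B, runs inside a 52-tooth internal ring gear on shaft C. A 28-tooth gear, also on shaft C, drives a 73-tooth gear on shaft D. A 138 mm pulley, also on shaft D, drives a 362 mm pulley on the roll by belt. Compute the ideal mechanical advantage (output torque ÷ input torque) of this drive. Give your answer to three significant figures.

Each stage contributes driven/driver: gear mesh 124/44 = 2.8182, internal gear 52/22 = 2.3636, gear mesh 73/28 = 2.6071, belt 362/138 = 2.6232.
Overall: 2.8182 × 2.3636 × 2.6071 × 2.6232 = 45.556.

45.6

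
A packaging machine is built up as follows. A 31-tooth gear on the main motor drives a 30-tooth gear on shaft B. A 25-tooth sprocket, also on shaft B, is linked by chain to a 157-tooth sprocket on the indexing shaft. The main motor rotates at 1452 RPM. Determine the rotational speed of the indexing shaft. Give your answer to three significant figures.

239 RPM

Gear mesh: ratio = 30/31 = 0.96774, so shaft B turns at 1452 / 0.96774 = 1500.4 RPM.
Chain: ratio = 157/25 = 6.28, so the indexing shaft turns at 1500.4 / 6.28 = 238.92 RPM.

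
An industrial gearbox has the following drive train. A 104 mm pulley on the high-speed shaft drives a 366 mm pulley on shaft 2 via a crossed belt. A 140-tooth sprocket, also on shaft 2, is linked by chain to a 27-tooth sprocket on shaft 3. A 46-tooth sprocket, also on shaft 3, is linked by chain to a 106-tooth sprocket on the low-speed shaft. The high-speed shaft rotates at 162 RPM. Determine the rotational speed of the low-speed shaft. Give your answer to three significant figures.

104 RPM

belt 366/104 = 3.5192 → 162/3.5192 = 46.033 RPM
chain 27/140 = 0.19286 → 46.033/0.19286 = 238.69 RPM
chain 106/46 = 2.3043 → 238.69/2.3043 = 103.58 RPM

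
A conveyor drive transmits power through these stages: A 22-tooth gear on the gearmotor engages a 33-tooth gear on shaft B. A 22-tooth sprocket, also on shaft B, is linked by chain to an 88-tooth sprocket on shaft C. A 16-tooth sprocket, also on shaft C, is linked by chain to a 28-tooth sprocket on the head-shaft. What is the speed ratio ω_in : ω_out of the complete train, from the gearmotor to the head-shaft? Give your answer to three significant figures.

Each stage contributes driven/driver: gear mesh 33/22 = 1.5, chain 88/22 = 4, chain 28/16 = 1.75.
Overall: 1.5 × 4 × 1.75 = 10.5.

10.5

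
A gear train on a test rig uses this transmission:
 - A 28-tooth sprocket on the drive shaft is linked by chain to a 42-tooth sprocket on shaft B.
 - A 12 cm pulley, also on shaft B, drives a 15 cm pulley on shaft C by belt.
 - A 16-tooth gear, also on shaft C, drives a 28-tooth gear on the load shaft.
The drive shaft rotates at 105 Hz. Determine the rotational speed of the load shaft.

32 Hz

Chain: ratio = 42/28 = 1.5, so shaft B turns at 105 / 1.5 = 70 Hz.
Belt: ratio = 15/12 = 1.25, so shaft C turns at 70 / 1.25 = 56 Hz.
Gear mesh: ratio = 28/16 = 1.75, so the load shaft turns at 56 / 1.75 = 32 Hz.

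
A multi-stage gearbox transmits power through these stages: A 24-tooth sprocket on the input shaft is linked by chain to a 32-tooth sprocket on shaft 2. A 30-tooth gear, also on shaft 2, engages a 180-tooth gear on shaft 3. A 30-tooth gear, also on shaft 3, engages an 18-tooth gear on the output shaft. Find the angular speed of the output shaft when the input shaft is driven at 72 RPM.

Chain: ratio = 32/24 = 1.3333, so shaft 2 turns at 72 / 1.3333 = 54 RPM.
Gear mesh: ratio = 180/30 = 6, so shaft 3 turns at 54 / 6 = 9 RPM.
Gear mesh: ratio = 18/30 = 0.6, so the output shaft turns at 9 / 0.6 = 15 RPM.

15 RPM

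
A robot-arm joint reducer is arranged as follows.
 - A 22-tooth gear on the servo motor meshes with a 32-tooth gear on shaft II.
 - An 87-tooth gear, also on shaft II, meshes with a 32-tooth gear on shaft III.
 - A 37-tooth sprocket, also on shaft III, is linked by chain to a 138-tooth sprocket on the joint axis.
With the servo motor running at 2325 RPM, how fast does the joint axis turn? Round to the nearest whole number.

1165 RPM

Gear mesh: ratio = 32/22 = 1.4545, so shaft II turns at 2325 / 1.4545 = 1598.4 RPM.
Gear mesh: ratio = 32/87 = 0.36782, so shaft III turns at 1598.4 / 0.36782 = 4345.8 RPM.
Chain: ratio = 138/37 = 3.7297, so the joint axis turns at 4345.8 / 3.7297 = 1165.2 RPM.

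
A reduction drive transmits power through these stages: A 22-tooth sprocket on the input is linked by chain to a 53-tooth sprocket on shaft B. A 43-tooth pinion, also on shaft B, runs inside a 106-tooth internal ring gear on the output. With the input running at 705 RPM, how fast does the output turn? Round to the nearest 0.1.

118.7 RPM

the input → shaft B (chain, 53/22): 705 ÷ 2.4091 = 292.64 RPM
shaft B → the output (internal gear, 106/43): 292.64 ÷ 2.4651 = 118.71 RPM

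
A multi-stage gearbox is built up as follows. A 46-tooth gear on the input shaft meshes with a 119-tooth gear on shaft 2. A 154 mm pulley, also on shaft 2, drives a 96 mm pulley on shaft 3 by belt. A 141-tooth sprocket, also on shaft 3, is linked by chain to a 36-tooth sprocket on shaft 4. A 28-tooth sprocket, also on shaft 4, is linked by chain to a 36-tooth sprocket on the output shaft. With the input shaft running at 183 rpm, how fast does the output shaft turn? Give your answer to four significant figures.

345.7 rpm

gear mesh 119/46 = 2.587 → 183/2.587 = 70.739 rpm
belt 96/154 = 0.62338 → 70.739/0.62338 = 113.48 rpm
chain 36/141 = 0.25532 → 113.48/0.25532 = 444.46 rpm
chain 36/28 = 1.2857 → 444.46/1.2857 = 345.69 rpm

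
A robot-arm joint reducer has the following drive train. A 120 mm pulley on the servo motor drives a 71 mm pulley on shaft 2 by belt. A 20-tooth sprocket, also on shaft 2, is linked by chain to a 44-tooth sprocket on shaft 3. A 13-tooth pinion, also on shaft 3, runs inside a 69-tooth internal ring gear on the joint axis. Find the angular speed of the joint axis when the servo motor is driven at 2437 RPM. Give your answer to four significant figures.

the servo motor → shaft 2 (belt, 71/120): 2437 ÷ 0.59167 = 4118.9 RPM
shaft 2 → shaft 3 (chain, 44/20): 4118.9 ÷ 2.2 = 1872.2 RPM
shaft 3 → the joint axis (internal gear, 69/13): 1872.2 ÷ 5.3077 = 352.74 RPM

352.7 RPM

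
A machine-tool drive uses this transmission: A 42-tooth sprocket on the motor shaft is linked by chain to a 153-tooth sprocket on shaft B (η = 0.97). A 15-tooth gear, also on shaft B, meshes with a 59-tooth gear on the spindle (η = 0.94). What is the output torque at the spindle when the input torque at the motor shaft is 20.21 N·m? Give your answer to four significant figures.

264.0 N·m

After the chain (153/42): 20.21 × 3.6429 × 0.97 = 71.413 N·m
After the gear mesh (59/15): 71.413 × 3.9333 × 0.94 = 264.04 N·m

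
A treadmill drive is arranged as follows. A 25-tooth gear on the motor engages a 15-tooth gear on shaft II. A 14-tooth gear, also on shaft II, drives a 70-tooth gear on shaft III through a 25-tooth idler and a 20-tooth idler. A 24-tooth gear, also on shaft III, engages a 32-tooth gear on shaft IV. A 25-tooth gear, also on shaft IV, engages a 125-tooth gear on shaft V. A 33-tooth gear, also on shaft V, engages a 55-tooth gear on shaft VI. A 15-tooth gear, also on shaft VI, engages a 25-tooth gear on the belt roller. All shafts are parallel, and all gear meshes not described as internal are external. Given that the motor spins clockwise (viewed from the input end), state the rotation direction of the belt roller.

the motor → shaft II: external mesh, 1 reversal → CCW.
shaft II → shaft III: driver → idler → idler → driven is 3 external meshes, 3 reversals → CW.
shaft III → shaft IV: external mesh, 1 reversal → CCW.
shaft IV → shaft V: external mesh, 1 reversal → CW.
shaft V → shaft VI: external mesh, 1 reversal → CCW.
shaft VI → the belt roller: external mesh, 1 reversal → CW.
8 reversals in total — an even number — so the belt roller turns the same way as the motor.

clockwise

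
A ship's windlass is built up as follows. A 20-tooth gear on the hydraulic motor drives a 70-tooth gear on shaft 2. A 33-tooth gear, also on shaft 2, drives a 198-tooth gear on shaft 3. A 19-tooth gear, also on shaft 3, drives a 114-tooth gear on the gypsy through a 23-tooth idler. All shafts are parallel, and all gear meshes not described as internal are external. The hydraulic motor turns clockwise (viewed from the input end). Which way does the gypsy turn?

the hydraulic motor → shaft 2: external mesh, 1 reversal → CCW.
shaft 2 → shaft 3: external mesh, 1 reversal → CW.
shaft 3 → the gypsy: driver → idler → driven is 2 external meshes, 2 reversals → CW.
4 reversals in total — an even number — so the gypsy turns the same way as the hydraulic motor.

clockwise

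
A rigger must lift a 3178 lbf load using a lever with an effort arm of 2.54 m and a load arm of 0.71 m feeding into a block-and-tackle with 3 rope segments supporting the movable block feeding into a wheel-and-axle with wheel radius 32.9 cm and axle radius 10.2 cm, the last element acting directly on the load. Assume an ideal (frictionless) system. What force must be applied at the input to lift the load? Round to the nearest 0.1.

91.8 lbf

Lever MA = effort arm / load arm = 2.54/0.71 = 3.5775.
Block-and-tackle MA = number of supporting rope parts = 3.
Wheel-and-axle MA = R/r = 32.9/10.2 = 3.2255.
Combined ideal MA = 3.5775 × 3 × 3.2255 = 34.617.
Effort = load / MA = 3178 / 34.617 = 91.804 lbf.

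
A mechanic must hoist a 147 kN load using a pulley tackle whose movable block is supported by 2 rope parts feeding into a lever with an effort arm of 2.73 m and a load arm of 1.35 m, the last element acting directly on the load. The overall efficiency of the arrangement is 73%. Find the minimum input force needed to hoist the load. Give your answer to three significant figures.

49.8 kN

Block-and-tackle MA = number of supporting rope parts = 2.
Lever MA = effort arm / load arm = 2.73/1.35 = 2.0222.
Combined ideal MA = 2 × 2.0222 = 4.0444.
Actual MA = 4.0444 × 0.73 = 2.9524.
Effort = load / actual MA = 147 / 2.9524 = 49.789 kN.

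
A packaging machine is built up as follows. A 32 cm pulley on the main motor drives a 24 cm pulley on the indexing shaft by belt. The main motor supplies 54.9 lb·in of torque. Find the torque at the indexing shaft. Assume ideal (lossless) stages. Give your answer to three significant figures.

After the belt (24/32): 54.9 × 0.75 = 41.175 lb·in

41.2 lb·in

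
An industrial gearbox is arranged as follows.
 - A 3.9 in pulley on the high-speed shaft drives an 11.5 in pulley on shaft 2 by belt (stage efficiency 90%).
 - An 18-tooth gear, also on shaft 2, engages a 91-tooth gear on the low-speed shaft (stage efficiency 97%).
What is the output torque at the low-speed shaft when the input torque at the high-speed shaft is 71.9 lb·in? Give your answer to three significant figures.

After the belt (11.5/3.9): 71.9 × 2.9487 × 0.90 = 190.81 lb·in
After the gear mesh (91/18): 190.81 × 5.0556 × 0.97 = 935.72 lb·in

936 lb·in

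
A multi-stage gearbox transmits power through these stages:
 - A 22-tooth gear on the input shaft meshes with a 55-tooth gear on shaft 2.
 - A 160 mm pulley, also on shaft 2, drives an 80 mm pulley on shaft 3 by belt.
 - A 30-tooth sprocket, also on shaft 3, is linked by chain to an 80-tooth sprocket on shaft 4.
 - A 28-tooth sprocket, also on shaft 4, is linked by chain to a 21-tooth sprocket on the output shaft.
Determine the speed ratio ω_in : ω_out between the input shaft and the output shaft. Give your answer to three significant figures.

Each stage contributes driven/driver: gear mesh 55/22 = 2.5, belt 80/160 = 0.5, chain 80/30 = 2.6667, chain 21/28 = 0.75.
Overall: 2.5 × 0.5 × 2.6667 × 0.75 = 2.5.

2.50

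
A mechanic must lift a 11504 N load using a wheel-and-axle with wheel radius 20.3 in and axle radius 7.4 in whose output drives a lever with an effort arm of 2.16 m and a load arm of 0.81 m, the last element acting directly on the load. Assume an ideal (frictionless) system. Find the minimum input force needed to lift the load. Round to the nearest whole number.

Wheel-and-axle MA = R/r = 20.3/7.4 = 2.7432.
Lever MA = effort arm / load arm = 2.16/0.81 = 2.6667.
Combined ideal MA = 2.7432 × 2.6667 = 7.3153.
Effort = load / MA = 11504 / 7.3153 = 1572.6 N.

1573 N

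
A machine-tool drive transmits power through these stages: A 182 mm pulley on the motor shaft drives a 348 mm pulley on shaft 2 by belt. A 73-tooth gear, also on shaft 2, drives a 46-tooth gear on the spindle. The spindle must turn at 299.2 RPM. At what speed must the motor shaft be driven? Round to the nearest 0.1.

360.5 RPM

Overall ratio R = 1.9121 × 0.63014 = 1.2049.
Required input speed = output speed × R = 299.2 × 1.2049 = 360.5 RPM.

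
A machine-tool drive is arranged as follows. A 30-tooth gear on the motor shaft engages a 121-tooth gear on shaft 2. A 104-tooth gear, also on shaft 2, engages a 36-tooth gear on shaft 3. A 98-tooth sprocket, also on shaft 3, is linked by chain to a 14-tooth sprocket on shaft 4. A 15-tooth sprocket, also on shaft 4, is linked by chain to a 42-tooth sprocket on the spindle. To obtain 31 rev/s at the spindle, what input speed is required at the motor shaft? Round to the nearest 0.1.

Overall ratio R = 4.0333 × 0.34615 × 0.14286 × 2.8 = 0.55846.
Required input speed = output speed × R = 31 × 0.55846 = 17.312 rev/s.

17.3 rev/s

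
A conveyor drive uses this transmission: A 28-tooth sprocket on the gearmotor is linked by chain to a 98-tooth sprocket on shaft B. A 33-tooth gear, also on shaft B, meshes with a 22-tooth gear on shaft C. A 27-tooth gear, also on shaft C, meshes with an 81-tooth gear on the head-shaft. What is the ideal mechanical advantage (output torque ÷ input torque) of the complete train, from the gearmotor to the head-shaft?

Each stage contributes driven/driver: chain 98/28 = 3.5, gear mesh 22/33 = 0.66667, gear mesh 81/27 = 3.
Overall: 3.5 × 0.66667 × 3 = 7.

7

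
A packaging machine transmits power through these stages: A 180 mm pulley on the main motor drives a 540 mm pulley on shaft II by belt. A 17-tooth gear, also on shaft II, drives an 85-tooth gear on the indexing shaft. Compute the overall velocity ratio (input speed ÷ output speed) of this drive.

15

Each stage contributes driven/driver: belt 540/180 = 3, gear mesh 85/17 = 5.
Overall: 3 × 5 = 15.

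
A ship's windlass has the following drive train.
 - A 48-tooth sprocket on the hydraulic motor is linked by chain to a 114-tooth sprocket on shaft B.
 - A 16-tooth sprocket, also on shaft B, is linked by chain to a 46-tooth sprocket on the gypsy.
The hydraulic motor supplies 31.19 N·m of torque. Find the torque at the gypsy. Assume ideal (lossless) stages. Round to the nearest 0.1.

213.0 N·m

Chain: ratio = 114/48 = 2.375; torque at shaft B = 31.19 × 2.375 = 74.076 N·m.
Chain: ratio = 46/16 = 2.875; torque at the gypsy = 74.076 × 2.875 = 212.97 N·m.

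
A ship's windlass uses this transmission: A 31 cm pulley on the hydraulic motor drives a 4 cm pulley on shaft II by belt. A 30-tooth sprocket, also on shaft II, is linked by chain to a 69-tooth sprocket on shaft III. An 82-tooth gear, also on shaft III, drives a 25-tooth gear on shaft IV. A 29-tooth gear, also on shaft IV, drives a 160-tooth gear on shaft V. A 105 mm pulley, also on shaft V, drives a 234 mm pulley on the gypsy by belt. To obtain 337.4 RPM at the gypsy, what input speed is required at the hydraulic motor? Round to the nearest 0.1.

Overall ratio R = 0.12903 × 2.3 × 0.30488 × 5.5172 × 2.2286 = 1.1125.
Required input speed = output speed × R = 337.4 × 1.1125 = 375.36 RPM.

375.4 RPM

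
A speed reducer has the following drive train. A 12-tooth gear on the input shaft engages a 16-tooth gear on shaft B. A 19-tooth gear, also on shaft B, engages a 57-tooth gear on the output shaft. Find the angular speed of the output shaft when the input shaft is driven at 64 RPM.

16 RPM

the input shaft → shaft B (gear mesh, 16/12): 64 ÷ 1.3333 = 48 RPM
shaft B → the output shaft (gear mesh, 57/19): 48 ÷ 3 = 16 RPM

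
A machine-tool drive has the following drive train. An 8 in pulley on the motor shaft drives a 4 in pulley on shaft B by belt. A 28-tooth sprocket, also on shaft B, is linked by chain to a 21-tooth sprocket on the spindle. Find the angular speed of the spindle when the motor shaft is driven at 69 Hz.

184 Hz

Belt: ratio = 4/8 = 0.5, so shaft B turns at 69 / 0.5 = 138 Hz.
Chain: ratio = 21/28 = 0.75, so the spindle turns at 138 / 0.75 = 184 Hz.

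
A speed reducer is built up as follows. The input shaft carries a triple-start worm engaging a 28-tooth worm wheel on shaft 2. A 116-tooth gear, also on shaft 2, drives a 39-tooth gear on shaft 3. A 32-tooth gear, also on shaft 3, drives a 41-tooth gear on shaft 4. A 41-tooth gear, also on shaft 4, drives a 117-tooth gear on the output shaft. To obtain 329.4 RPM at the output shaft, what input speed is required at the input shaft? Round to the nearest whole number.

3779 RPM

Overall ratio R = 9.3333 × 0.33621 × 1.2812 × 2.8537 = 11.473.
Required input speed = output speed × R = 329.4 × 11.473 = 3779.2 RPM.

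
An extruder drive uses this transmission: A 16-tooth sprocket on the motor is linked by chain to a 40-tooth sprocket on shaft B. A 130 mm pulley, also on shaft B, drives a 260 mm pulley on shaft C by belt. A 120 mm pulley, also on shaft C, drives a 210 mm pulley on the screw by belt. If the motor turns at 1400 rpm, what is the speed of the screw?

160 rpm

Chain: ratio = 40/16 = 2.5, so shaft B turns at 1400 / 2.5 = 560 rpm.
Belt: ratio = 260/130 = 2, so shaft C turns at 560 / 2 = 280 rpm.
Belt: ratio = 210/120 = 1.75, so the screw turns at 280 / 1.75 = 160 rpm.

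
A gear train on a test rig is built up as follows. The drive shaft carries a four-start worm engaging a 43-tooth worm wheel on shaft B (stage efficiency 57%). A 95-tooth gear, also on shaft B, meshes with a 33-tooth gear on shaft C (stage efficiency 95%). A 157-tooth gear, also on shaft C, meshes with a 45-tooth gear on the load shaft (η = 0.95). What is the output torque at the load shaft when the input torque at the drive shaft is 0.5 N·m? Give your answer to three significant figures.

Worm: ratio = 43/4 = 10.75; torque at shaft B = 0.5 × 10.75 × 0.57 = 3.0637 N·m.
Gear mesh: ratio = 33/95 = 0.34737; torque at shaft C = 3.0637 × 0.34737 × 0.95 = 1.011 N·m.
Gear mesh: ratio = 45/157 = 0.28662; torque at the load shaft = 1.011 × 0.28662 × 0.95 = 0.2753 N·m.

0.275 N·m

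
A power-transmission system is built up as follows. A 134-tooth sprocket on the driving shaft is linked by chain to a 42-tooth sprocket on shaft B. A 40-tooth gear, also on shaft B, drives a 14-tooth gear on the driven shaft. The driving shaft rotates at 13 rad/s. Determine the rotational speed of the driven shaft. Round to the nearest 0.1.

the driving shaft → shaft B (chain, 42/134): 13 ÷ 0.31343 = 41.476 rad/s
shaft B → the driven shaft (gear mesh, 14/40): 41.476 ÷ 0.35 = 118.5 rad/s

118.5 rad/s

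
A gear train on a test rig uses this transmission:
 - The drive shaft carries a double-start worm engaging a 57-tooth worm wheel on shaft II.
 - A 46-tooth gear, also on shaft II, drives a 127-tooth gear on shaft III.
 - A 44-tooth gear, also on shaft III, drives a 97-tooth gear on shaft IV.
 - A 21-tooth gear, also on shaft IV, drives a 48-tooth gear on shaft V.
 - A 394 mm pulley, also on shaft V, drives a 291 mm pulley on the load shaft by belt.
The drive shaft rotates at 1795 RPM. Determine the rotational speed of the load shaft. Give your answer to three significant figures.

the drive shaft → shaft II (worm, 57/2): 1795 ÷ 28.5 = 62.982 RPM
shaft II → shaft III (gear mesh, 127/46): 62.982 ÷ 2.7609 = 22.813 RPM
shaft III → shaft IV (gear mesh, 97/44): 22.813 ÷ 2.2045 = 10.348 RPM
shaft IV → shaft V (gear mesh, 48/21): 10.348 ÷ 2.2857 = 4.5272 RPM
shaft V → the load shaft (belt, 291/394): 4.5272 ÷ 0.73858 = 6.1297 RPM

6.13 RPM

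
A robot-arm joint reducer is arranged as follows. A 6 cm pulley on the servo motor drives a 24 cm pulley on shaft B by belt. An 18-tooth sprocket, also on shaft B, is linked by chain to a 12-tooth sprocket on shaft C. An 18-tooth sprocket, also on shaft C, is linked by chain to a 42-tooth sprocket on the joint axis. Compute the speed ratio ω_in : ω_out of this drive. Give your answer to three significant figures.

6.22

Each stage contributes driven/driver: belt 24/6 = 4, chain 12/18 = 0.66667, chain 42/18 = 2.3333.
Overall: 4 × 0.66667 × 2.3333 = 6.2222.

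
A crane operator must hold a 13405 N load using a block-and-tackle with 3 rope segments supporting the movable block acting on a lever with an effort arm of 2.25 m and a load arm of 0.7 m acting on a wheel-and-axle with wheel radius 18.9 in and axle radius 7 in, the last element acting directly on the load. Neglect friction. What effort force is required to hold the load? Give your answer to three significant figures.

Block-and-tackle MA = number of supporting rope parts = 3.
Lever MA = effort arm / load arm = 2.25/0.7 = 3.2143.
Wheel-and-axle MA = R/r = 18.9/7 = 2.7.
Combined ideal MA = 3 × 3.2143 × 2.7 = 26.036.
Effort = load / MA = 13405 / 26.036 = 514.87 N.

515 N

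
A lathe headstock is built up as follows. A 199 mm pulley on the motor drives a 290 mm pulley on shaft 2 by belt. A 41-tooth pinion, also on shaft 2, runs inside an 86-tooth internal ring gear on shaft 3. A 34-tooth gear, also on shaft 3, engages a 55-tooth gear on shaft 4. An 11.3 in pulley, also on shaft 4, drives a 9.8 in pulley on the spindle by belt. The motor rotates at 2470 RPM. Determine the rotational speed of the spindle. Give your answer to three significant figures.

belt 290/199 = 1.4573 → 2470/1.4573 = 1694.9 RPM
internal gear 86/41 = 2.0976 → 1694.9/2.0976 = 808.05 RPM
gear mesh 55/34 = 1.6176 → 808.05/1.6176 = 499.52 RPM
belt 9.8/11.3 = 0.86726 → 499.52/0.86726 = 575.98 RPM

576 RPM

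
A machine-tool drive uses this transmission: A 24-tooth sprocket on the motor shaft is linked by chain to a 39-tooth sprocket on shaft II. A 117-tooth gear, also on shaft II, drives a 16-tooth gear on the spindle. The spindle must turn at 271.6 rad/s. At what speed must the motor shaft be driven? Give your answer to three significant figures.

Overall ratio R = 1.625 × 0.13675 = 0.22222.
Required input speed = output speed × R = 271.6 × 0.22222 = 60.356 rad/s.

60.4 rad/s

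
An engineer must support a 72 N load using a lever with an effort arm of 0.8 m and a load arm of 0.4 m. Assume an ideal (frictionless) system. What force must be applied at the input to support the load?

36 N

Lever MA = effort arm / load arm = 0.8/0.4 = 2.
Effort = load / MA = 72 / 2 = 36 N.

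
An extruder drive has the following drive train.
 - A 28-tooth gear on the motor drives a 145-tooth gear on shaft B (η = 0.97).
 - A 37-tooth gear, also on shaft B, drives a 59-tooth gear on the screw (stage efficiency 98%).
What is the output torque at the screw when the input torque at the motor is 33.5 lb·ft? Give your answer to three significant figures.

Gear mesh: ratio = 145/28 = 5.1786; torque at shaft B = 33.5 × 5.1786 × 0.97 = 168.28 lb·ft.
Gear mesh: ratio = 59/37 = 1.5946; torque at the screw = 168.28 × 1.5946 × 0.98 = 262.97 lb·ft.

263 lb·ft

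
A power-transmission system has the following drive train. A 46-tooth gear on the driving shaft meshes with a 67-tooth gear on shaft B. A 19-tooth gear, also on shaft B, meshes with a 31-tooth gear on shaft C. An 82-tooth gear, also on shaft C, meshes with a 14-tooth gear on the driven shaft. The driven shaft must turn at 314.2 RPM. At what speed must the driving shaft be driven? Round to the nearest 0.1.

127.5 RPM

Overall ratio R = 1.4565 × 1.6316 × 0.17073 = 0.40573.
Required input speed = output speed × R = 314.2 × 0.40573 = 127.48 RPM.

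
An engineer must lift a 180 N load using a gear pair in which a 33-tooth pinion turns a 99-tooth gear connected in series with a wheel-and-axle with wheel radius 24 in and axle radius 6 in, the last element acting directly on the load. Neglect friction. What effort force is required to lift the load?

15 N

Gear pair MA = 99/33 = 3.
Wheel-and-axle MA = R/r = 24/6 = 4.
Combined ideal MA = 3 × 4 = 12.
Effort = load / MA = 180 / 12 = 15 N.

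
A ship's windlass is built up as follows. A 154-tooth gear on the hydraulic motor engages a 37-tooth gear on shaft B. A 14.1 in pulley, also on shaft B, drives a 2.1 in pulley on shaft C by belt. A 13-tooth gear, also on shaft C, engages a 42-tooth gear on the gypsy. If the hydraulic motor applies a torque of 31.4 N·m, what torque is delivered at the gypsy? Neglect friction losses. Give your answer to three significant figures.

3.63 N·m

gear mesh 37/154 = 0.24026 → τ = 31.4·0.24026 = 7.5442 N·m
belt 2.1/14.1 = 0.14894 → τ = 7.5442·0.14894 = 1.1236 N·m
gear mesh 42/13 = 3.2308 → τ = 1.1236·3.2308 = 3.6301 N·m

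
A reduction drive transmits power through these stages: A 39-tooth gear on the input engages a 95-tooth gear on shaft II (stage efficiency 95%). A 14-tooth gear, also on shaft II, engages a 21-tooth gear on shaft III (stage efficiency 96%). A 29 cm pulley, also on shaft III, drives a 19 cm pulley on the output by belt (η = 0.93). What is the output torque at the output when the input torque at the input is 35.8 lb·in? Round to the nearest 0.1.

72.7 lb·in

gear mesh 95/39 = 2.4359 → τ = 35.8·2.4359·0.95 = 82.845 lb·in
gear mesh 21/14 = 1.5 → τ = 82.845·1.5·0.96 = 119.3 lb·in
belt 19/29 = 0.65517 → τ = 119.3·0.65517·0.93 = 72.689 lb·in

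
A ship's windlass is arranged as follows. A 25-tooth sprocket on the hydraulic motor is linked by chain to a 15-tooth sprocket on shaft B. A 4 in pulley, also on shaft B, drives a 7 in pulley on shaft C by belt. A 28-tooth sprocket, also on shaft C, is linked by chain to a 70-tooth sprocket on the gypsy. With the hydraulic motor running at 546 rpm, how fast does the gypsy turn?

chain 15/25 = 0.6 → 546/0.6 = 910 rpm
belt 7/4 = 1.75 → 910/1.75 = 520 rpm
chain 70/28 = 2.5 → 520/2.5 = 208 rpm

208 rpm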